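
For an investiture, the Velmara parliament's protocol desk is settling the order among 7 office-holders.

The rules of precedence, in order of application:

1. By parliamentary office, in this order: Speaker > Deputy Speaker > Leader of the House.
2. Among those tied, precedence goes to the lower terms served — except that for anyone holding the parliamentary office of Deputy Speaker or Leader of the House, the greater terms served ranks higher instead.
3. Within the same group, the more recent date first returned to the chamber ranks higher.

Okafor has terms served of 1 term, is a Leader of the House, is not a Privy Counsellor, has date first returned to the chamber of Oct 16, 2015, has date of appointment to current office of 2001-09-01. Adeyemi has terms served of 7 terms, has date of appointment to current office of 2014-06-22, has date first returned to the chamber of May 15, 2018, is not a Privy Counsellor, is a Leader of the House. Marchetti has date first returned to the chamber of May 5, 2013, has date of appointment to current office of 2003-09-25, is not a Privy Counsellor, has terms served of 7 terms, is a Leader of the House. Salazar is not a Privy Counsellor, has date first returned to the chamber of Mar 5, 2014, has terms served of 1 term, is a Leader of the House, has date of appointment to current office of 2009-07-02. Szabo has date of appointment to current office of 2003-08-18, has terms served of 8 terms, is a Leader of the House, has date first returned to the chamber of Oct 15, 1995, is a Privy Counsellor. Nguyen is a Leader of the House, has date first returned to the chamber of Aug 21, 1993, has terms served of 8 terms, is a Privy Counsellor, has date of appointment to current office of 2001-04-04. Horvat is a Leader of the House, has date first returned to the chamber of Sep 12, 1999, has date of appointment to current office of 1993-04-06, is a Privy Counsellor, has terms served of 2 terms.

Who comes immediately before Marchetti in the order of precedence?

By parliamentary office: Szabo, Nguyen, Adeyemi, Marchetti, Horvat, Okafor and Salazar (Leader of the House).
Among Szabo, Nguyen, Adeyemi, Marchetti, Horvat, Okafor and Salazar, by terms served (higher first) (reversed rule for this group): Szabo and Nguyen (8 terms) before Adeyemi and Marchetti (7 terms) before Horvat (2 terms) before Okafor and Salazar (1 term).
Among Szabo and Nguyen, by date first returned to the chamber (later first): Szabo (Oct 15, 1995) before Nguyen (Aug 21, 1993).
Among Adeyemi and Marchetti, by date first returned to the chamber (later first): Adeyemi (May 15, 2018) before Marchetti (May 5, 2013).
Among Okafor and Salazar, by date first returned to the chamber (later first): Okafor (Oct 16, 2015) before Salazar (Mar 5, 2014).
Order: Szabo, Nguyen, Adeyemi, Marchetti, Horvat, Okafor, Salazar.

Adeyemi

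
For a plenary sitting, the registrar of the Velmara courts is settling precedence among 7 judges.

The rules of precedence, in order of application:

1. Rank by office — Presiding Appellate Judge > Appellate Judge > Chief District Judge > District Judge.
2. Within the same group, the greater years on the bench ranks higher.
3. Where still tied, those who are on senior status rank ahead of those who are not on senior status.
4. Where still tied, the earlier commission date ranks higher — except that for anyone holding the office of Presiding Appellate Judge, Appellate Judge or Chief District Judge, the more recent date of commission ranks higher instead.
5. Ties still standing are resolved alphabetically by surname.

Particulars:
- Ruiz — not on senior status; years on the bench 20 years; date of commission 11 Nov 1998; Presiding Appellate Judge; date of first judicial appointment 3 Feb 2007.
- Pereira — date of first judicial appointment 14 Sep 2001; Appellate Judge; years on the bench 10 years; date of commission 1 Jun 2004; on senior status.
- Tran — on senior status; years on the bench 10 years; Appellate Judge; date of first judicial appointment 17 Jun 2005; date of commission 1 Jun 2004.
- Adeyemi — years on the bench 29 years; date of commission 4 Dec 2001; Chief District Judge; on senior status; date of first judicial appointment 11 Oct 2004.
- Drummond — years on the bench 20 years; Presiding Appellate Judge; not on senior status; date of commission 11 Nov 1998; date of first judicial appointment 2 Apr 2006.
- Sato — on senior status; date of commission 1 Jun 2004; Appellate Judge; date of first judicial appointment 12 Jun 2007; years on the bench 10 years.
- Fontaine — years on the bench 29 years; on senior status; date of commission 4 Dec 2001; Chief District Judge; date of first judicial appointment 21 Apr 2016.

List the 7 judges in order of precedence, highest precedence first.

By office: Drummond and Ruiz (Presiding Appellate Judge); then Pereira, Sato and Tran (Appellate Judge); then Adeyemi and Fontaine (Chief District Judge).
Drummond and Ruiz both have years on the bench 20 years, so the next rule applies.
Drummond and Ruiz are each not on senior status, so the next rule applies.
Drummond and Ruiz both have date of commission 11 Nov 1998, so the next rule applies.
Among Drummond and Ruiz, alphabetically by surname: Drummond before Ruiz.
Pereira, Sato and Tran all have years on the bench 10 years, so the next rule applies.
Pereira, Sato and Tran are each on senior status, so the next rule applies.
Pereira, Sato and Tran all have date of commission 1 Jun 2004, so the next rule applies.
Among Pereira, Sato and Tran, alphabetically by surname: Pereira before Sato before Tran.
Adeyemi and Fontaine both have years on the bench 29 years, so the next rule applies.
Adeyemi and Fontaine are each on senior status, so the next rule applies.
Adeyemi and Fontaine both have date of commission 4 Dec 2001, so the next rule applies.
Among Adeyemi and Fontaine, alphabetically by surname: Adeyemi before Fontaine.
Full order: Drummond, Ruiz, Pereira, Sato, Tran, Adeyemi, Fontaine.

Drummond, Ruiz, Pereira, Sato, Tran, Adeyemi, Fontaine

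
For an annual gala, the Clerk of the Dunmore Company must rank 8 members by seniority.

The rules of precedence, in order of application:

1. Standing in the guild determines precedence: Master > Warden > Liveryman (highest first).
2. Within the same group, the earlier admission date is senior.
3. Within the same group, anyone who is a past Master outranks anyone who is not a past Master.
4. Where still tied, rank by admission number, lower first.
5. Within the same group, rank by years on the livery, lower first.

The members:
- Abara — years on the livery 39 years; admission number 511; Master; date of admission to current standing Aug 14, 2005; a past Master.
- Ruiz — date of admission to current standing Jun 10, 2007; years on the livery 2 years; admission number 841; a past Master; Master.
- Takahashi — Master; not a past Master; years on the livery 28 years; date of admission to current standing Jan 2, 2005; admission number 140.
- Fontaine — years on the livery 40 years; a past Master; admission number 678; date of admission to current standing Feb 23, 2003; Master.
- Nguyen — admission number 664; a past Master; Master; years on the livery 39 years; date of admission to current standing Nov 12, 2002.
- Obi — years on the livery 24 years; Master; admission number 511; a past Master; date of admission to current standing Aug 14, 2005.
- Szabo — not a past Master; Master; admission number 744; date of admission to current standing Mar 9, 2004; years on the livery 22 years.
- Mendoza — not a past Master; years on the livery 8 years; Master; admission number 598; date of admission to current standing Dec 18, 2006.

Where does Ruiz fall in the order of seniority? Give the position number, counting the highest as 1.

By standing in the guild: Nguyen, Fontaine, Szabo, Takahashi, Obi, Abara, Mendoza and Ruiz (Master).
Among Nguyen, Fontaine, Szabo, Takahashi, Obi, Abara, Mendoza and Ruiz, by date of admission to current standing (earlier first): Nguyen (Nov 12, 2002) before Fontaine (Feb 23, 2003) before Szabo (Mar 9, 2004) before Takahashi (Jan 2, 2005) before Obi and Abara (Aug 14, 2005) before Mendoza (Dec 18, 2006) before Ruiz (Jun 10, 2007).
Obi and Abara are each a past Master, so the next rule applies.
Obi and Abara both have admission number 511, so the next rule applies.
Among Obi and Abara, by years on the livery (lower first): Obi (24 years) before Abara (39 years).
Order: Nguyen, Fontaine, Szabo, Takahashi, Obi, Abara, Mendoza, Ruiz. So position 8.

8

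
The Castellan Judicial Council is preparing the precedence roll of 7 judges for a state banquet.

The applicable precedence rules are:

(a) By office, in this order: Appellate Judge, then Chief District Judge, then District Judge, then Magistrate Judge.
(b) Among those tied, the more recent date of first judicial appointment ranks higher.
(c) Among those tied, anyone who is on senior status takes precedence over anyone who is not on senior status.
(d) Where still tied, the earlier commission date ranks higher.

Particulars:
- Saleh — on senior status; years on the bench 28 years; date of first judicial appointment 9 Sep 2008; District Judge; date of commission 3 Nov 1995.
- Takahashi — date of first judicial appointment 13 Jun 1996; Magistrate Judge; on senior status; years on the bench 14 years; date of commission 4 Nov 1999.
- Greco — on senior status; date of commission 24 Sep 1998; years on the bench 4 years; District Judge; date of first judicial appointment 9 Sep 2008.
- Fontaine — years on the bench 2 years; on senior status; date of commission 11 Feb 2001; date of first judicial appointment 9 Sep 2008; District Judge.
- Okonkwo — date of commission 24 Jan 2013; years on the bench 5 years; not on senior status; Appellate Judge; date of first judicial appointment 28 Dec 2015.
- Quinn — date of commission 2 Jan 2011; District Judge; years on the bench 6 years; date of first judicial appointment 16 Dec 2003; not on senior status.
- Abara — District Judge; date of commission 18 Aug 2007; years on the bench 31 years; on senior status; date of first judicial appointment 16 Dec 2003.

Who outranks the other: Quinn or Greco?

By office: Okonkwo (Appellate Judge); then Saleh, Greco, Fontaine, Abara and Quinn (District Judge); then Takahashi (Magistrate Judge).
Among Saleh, Greco, Fontaine, Abara and Quinn, by date of first judicial appointment (later first): Saleh, Greco and Fontaine (9 Sep 2008) before Abara and Quinn (16 Dec 2003).
Saleh, Greco and Fontaine are each on senior status, so the next rule applies.
Among Saleh, Greco and Fontaine, by date of commission (earlier first): Saleh (3 Nov 1995) before Greco (24 Sep 1998) before Fontaine (11 Feb 2001).
Among Abara and Quinn, on senior status before not on senior status: Abara (on senior status) before Quinn (not on senior status).
So Greco takes precedence.

Greco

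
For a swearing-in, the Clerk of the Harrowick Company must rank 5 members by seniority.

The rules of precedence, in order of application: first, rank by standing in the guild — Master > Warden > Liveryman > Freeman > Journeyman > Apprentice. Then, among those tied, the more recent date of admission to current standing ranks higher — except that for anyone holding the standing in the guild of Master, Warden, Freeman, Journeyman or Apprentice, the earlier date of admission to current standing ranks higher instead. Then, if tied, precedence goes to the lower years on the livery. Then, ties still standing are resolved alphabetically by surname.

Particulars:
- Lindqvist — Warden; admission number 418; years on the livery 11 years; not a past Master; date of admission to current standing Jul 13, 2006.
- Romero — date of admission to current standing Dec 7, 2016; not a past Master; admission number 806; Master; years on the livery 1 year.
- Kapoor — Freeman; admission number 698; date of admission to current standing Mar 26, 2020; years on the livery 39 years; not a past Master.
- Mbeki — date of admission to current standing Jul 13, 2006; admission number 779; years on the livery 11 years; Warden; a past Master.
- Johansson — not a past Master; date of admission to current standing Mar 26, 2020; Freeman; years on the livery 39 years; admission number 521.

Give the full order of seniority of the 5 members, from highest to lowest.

Romero, Lindqvist, Mbeki, Johansson, Kapoor

By standing in the guild: Romero (Master); then Lindqvist and Mbeki (Warden); then Johansson and Kapoor (Freeman).
Lindqvist and Mbeki both have date of admission to current standing Jul 13, 2006, so the next rule applies.
Lindqvist and Mbeki both have years on the livery 11 years, so the next rule applies.
Among Lindqvist and Mbeki, alphabetically by surname: Lindqvist before Mbeki.
Johansson and Kapoor both have date of admission to current standing Mar 26, 2020, so the next rule applies.
Johansson and Kapoor both have years on the livery 39 years, so the next rule applies.
Among Johansson and Kapoor, alphabetically by surname: Johansson before Kapoor.
Full order: Romero, Lindqvist, Mbeki, Johansson, Kapoor.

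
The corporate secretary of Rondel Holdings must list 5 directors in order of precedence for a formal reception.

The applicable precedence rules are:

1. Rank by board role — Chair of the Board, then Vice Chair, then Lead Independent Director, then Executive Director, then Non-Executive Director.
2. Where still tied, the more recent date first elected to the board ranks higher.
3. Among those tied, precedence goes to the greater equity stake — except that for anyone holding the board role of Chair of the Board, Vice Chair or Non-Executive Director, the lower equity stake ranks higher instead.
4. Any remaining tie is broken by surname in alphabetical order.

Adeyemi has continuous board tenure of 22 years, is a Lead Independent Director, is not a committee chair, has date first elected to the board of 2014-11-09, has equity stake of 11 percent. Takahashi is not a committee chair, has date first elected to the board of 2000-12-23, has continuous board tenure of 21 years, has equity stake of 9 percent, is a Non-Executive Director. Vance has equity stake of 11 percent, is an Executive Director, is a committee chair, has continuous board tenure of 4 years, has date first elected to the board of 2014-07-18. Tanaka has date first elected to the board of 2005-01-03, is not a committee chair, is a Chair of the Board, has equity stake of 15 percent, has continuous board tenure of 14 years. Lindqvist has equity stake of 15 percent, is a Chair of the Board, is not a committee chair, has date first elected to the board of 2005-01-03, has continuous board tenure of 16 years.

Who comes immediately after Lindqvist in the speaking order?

Tanaka

By board role: Lindqvist and Tanaka (Chair of the Board); then Adeyemi (Lead Independent Director); then Vance (Executive Director); then Takahashi (Non-Executive Director).
Lindqvist and Tanaka both have date first elected to the board 2005-01-03, so the next rule applies.
Lindqvist and Tanaka both have equity stake 15 percent, so the next rule applies.
Among Lindqvist and Tanaka, alphabetically by surname: Lindqvist before Tanaka.
Order: Lindqvist, Tanaka, Adeyemi, Vance, Takahashi.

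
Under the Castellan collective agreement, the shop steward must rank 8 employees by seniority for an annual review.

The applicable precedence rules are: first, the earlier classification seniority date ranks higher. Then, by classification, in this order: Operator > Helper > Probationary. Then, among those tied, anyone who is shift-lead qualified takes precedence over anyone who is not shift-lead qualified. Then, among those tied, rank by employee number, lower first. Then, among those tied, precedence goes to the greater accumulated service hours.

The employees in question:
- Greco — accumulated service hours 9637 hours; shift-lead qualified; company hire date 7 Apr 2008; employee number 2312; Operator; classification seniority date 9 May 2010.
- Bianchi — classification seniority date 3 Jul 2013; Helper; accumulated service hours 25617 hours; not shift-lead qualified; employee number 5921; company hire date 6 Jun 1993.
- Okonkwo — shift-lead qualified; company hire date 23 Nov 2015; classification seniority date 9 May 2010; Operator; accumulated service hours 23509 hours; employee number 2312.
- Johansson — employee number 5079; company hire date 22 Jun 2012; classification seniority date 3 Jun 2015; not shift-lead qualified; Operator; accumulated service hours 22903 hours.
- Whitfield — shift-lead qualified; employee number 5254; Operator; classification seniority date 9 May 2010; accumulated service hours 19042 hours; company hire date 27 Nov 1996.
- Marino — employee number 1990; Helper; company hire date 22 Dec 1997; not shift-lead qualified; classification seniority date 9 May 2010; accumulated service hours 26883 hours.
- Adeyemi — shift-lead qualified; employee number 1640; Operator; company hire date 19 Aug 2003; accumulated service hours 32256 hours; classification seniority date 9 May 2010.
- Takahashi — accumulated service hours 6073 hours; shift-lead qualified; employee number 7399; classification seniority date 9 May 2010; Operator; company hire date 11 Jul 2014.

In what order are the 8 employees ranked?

By classification seniority date (earlier first): Adeyemi, Okonkwo, Greco, Whitfield, Takahashi and Marino (each 9 May 2010); then Bianchi (3 Jul 2013); then Johansson (3 Jun 2015).
Among Adeyemi, Okonkwo, Greco, Whitfield, Takahashi and Marino, by classification: Adeyemi, Okonkwo, Greco, Whitfield and Takahashi (Operator) before Marino (Helper).
Adeyemi, Okonkwo, Greco, Whitfield and Takahashi are each shift-lead qualified, so the next rule applies.
Among Adeyemi, Okonkwo, Greco, Whitfield and Takahashi, by employee number (lower first): Adeyemi (1640) before Okonkwo and Greco (2312) before Whitfield (5254) before Takahashi (7399).
Among Okonkwo and Greco, by accumulated service hours (higher first): Okonkwo (23509 hours) before Greco (9637 hours).
Full order: Adeyemi, Okonkwo, Greco, Whitfield, Takahashi, Marino, Bianchi, Johansson.

Adeyemi, Okonkwo, Greco, Whitfield, Takahashi, Marino, Bianchi, Johansson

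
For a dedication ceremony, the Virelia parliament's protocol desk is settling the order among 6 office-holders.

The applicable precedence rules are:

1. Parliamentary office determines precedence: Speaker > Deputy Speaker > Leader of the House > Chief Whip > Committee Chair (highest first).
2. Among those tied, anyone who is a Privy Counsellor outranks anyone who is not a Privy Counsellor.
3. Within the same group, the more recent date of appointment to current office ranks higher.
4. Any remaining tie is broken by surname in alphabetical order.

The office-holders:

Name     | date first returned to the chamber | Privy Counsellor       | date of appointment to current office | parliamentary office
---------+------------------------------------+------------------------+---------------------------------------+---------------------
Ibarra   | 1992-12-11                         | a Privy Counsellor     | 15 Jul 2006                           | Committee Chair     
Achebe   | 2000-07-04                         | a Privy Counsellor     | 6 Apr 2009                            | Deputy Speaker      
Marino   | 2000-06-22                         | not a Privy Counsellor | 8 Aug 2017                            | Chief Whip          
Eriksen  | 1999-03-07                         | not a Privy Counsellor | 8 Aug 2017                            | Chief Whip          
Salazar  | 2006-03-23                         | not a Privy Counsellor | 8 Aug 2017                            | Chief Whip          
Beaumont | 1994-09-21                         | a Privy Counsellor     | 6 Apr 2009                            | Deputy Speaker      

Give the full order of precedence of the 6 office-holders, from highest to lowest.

By parliamentary office: Achebe and Beaumont (Deputy Speaker); then Eriksen, Marino and Salazar (Chief Whip); then Ibarra (Committee Chair).
Achebe and Beaumont are each a Privy Counsellor, so the next rule applies.
Achebe and Beaumont both have date of appointment to current office 6 Apr 2009, so the next rule applies.
Among Achebe and Beaumont, alphabetically by surname: Achebe before Beaumont.
Eriksen, Marino and Salazar are each not a Privy Counsellor, so the next rule applies.
Eriksen, Marino and Salazar all have date of appointment to current office 8 Aug 2017, so the next rule applies.
Among Eriksen, Marino and Salazar, alphabetically by surname: Eriksen before Marino before Salazar.
Full order: Achebe, Beaumont, Eriksen, Marino, Salazar, Ibarra.

Achebe, Beaumont, Eriksen, Marino, Salazar, Ibarra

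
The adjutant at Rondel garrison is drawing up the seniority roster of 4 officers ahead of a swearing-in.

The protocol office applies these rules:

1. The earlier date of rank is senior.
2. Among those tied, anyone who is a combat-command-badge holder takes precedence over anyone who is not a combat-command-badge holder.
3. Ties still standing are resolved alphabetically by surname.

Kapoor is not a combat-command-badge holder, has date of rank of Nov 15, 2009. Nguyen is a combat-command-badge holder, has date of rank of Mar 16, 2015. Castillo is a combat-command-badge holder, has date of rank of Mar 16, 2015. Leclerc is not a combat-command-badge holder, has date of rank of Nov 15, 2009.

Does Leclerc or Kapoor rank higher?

By date of rank (earlier first): Kapoor and Leclerc (both Nov 15, 2009); then Castillo and Nguyen (both Mar 16, 2015).
Kapoor and Leclerc are each not a combat-command-badge holder, so the next rule applies.
Among Kapoor and Leclerc, alphabetically by surname: Kapoor before Leclerc.
Castillo and Nguyen are each a combat-command-badge holder, so the next rule applies.
Among Castillo and Nguyen, alphabetically by surname: Castillo before Nguyen.
So Kapoor takes precedence.

Kapoor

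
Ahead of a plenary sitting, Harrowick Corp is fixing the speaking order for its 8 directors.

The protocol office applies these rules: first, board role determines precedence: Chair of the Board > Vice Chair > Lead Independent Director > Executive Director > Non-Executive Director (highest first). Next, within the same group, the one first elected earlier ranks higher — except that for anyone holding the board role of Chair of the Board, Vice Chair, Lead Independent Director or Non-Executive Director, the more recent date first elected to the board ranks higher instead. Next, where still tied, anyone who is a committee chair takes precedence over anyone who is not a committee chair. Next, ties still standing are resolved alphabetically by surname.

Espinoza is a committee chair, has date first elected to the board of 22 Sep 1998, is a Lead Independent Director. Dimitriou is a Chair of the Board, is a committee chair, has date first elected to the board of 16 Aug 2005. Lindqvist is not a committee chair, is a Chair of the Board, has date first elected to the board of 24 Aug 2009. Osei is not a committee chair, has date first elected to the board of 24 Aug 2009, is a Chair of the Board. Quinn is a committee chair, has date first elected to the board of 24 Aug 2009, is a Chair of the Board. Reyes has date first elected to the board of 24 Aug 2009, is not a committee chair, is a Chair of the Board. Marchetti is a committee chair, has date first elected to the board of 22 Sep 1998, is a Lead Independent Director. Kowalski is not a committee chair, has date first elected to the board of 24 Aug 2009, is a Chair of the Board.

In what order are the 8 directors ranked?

By board role: Quinn, Kowalski, Lindqvist, Osei, Reyes and Dimitriou (Chair of the Board); then Espinoza and Marchetti (Lead Independent Director).
Among Quinn, Kowalski, Lindqvist, Osei, Reyes and Dimitriou, by date first elected to the board (later first) (reversed rule for this group): Quinn, Kowalski, Lindqvist, Osei and Reyes (24 Aug 2009) before Dimitriou (16 Aug 2005).
Among Quinn, Kowalski, Lindqvist, Osei and Reyes, a committee chair before not a committee chair: Quinn (a committee chair) before Kowalski, Lindqvist, Osei and Reyes (not a committee chair).
Among Kowalski, Lindqvist, Osei and Reyes, alphabetically by surname: Kowalski before Lindqvist before Osei before Reyes.
Espinoza and Marchetti both have date first elected to the board 22 Sep 1998, so the next rule applies.
Espinoza and Marchetti are each a committee chair, so the next rule applies.
Among Espinoza and Marchetti, alphabetically by surname: Espinoza before Marchetti.
Full order: Quinn, Kowalski, Lindqvist, Osei, Reyes, Dimitriou, Espinoza, Marchetti.

Quinn, Kowalski, Lindqvist, Osei, Reyes, Dimitriou, Espinoza, Marchetti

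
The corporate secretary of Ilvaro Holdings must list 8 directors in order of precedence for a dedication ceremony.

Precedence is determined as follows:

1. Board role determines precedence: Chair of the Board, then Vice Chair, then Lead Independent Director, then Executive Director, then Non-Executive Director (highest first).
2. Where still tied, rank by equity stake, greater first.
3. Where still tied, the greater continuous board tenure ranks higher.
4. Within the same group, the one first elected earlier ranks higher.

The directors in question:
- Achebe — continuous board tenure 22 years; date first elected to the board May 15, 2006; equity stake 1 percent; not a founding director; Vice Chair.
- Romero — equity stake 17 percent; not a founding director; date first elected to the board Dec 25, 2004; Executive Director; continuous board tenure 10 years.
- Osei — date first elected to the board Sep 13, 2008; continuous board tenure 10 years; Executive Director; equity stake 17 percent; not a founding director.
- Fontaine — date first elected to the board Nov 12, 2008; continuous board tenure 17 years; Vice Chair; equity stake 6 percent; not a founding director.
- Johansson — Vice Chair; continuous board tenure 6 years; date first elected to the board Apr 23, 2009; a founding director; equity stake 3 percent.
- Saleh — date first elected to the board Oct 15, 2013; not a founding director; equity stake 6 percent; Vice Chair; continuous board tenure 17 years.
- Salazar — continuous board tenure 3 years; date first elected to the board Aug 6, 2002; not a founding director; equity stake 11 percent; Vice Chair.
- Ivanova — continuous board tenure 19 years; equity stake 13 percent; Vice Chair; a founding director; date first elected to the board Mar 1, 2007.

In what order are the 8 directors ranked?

By board role: Ivanova, Salazar, Fontaine, Saleh, Johansson and Achebe (Vice Chair); then Romero and Osei (Executive Director).
Among Ivanova, Salazar, Fontaine, Saleh, Johansson and Achebe, by equity stake (higher first): Ivanova (13 percent) before Salazar (11 percent) before Fontaine and Saleh (6 percent) before Johansson (3 percent) before Achebe (1 percent).
Fontaine and Saleh both have continuous board tenure 17 years, so the next rule applies.
Among Fontaine and Saleh, by date first elected to the board (earlier first): Fontaine (Nov 12, 2008) before Saleh (Oct 15, 2013).
Romero and Osei both have equity stake 17 percent, so the next rule applies.
Romero and Osei both have continuous board tenure 10 years, so the next rule applies.
Among Romero and Osei, by date first elected to the board (earlier first): Romero (Dec 25, 2004) before Osei (Sep 13, 2008).
Full order: Ivanova, Salazar, Fontaine, Saleh, Johansson, Achebe, Romero, Osei.

Ivanova, Salazar, Fontaine, Saleh, Johansson, Achebe, Romero, Osei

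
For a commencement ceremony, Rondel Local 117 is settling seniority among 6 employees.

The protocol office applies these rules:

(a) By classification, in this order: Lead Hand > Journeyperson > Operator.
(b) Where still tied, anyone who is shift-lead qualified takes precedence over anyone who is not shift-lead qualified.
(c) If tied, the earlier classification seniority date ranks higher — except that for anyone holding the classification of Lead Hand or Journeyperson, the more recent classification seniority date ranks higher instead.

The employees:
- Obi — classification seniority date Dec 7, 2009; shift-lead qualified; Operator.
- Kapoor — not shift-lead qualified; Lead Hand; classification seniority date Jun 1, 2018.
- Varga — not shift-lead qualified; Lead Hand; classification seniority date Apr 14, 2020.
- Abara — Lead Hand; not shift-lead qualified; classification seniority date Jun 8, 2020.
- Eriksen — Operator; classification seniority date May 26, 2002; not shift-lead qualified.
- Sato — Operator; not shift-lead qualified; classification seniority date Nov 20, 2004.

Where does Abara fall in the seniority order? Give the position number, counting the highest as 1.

By classification: Abara, Varga and Kapoor (Lead Hand); then Obi, Eriksen and Sato (Operator).
Abara, Varga and Kapoor are each not shift-lead qualified, so the next rule applies.
Among Abara, Varga and Kapoor, by classification seniority date (later first) (reversed rule for this group): Abara (Jun 8, 2020) before Varga (Apr 14, 2020) before Kapoor (Jun 1, 2018).
Among Obi, Eriksen and Sato, shift-lead qualified before not shift-lead qualified: Obi (shift-lead qualified) before Eriksen and Sato (not shift-lead qualified).
Among Eriksen and Sato, by classification seniority date (earlier first): Eriksen (May 26, 2002) before Sato (Nov 20, 2004).
Order: Abara, Varga, Kapoor, Obi, Eriksen, Sato. So position 1.

1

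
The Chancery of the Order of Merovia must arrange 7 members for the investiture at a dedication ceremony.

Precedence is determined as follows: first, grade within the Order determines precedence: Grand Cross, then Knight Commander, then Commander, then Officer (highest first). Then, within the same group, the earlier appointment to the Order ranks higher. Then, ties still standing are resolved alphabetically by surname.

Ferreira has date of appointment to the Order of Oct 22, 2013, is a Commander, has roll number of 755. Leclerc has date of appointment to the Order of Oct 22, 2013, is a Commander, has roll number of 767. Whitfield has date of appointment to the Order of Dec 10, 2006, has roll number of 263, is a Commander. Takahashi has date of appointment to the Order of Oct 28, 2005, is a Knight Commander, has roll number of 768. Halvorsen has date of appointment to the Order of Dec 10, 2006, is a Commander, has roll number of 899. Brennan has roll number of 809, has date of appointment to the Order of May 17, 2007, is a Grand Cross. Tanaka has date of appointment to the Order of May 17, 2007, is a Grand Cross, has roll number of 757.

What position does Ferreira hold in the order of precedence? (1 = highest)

6

By grade within the Order: Brennan and Tanaka (Grand Cross); then Takahashi (Knight Commander); then Halvorsen, Whitfield, Ferreira and Leclerc (Commander).
Brennan and Tanaka both have date of appointment to the Order May 17, 2007, so the next rule applies.
Among Brennan and Tanaka, alphabetically by surname: Brennan before Tanaka.
Among Halvorsen, Whitfield, Ferreira and Leclerc, by date of appointment to the Order (earlier first): Halvorsen and Whitfield (Dec 10, 2006) before Ferreira and Leclerc (Oct 22, 2013).
Among Halvorsen and Whitfield, alphabetically by surname: Halvorsen before Whitfield.
Among Ferreira and Leclerc, alphabetically by surname: Ferreira before Leclerc.
Order: Brennan, Tanaka, Takahashi, Halvorsen, Whitfield, Ferreira, Leclerc. So position 6.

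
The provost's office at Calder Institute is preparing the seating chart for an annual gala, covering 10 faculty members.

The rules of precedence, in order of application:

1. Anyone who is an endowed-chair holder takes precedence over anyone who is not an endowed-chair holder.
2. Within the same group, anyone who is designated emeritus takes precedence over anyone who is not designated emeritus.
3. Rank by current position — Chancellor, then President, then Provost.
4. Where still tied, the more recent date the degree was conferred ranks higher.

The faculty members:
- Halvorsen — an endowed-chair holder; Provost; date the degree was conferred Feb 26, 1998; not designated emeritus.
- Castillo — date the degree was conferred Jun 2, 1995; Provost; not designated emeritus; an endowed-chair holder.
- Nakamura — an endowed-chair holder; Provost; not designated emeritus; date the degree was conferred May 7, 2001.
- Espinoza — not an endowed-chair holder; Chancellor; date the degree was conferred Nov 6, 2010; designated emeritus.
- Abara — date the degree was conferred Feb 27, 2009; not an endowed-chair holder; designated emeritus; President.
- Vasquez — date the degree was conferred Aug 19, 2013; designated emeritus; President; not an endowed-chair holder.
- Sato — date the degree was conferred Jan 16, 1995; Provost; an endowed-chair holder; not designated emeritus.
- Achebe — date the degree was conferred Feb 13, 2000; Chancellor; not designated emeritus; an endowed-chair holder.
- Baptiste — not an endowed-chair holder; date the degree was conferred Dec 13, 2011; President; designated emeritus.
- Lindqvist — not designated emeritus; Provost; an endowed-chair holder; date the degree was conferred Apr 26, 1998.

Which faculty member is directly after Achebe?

Nakamura

By the first rule: Achebe, Nakamura, Lindqvist, Halvorsen, Castillo and Sato (each an endowed-chair holder); then Espinoza, Vasquez, Baptiste and Abara (each not an endowed-chair holder).
Achebe, Nakamura, Lindqvist, Halvorsen, Castillo and Sato are each not designated emeritus, so the next rule applies.
Among Achebe, Nakamura, Lindqvist, Halvorsen, Castillo and Sato, by current position: Achebe (Chancellor) before Nakamura, Lindqvist, Halvorsen, Castillo and Sato (Provost).
Among Nakamura, Lindqvist, Halvorsen, Castillo and Sato, by date the degree was conferred (later first): Nakamura (May 7, 2001) before Lindqvist (Apr 26, 1998) before Halvorsen (Feb 26, 1998) before Castillo (Jun 2, 1995) before Sato (Jan 16, 1995).
Espinoza, Vasquez, Baptiste and Abara are each designated emeritus, so the next rule applies.
Among Espinoza, Vasquez, Baptiste and Abara, by current position: Espinoza (Chancellor) before Vasquez, Baptiste and Abara (President).
Among Vasquez, Baptiste and Abara, by date the degree was conferred (later first): Vasquez (Aug 19, 2013) before Baptiste (Dec 13, 2011) before Abara (Feb 27, 2009).
Order: Achebe, Nakamura, Lindqvist, Halvorsen, Castillo, Sato, Espinoza, Vasquez, Baptiste, Abara.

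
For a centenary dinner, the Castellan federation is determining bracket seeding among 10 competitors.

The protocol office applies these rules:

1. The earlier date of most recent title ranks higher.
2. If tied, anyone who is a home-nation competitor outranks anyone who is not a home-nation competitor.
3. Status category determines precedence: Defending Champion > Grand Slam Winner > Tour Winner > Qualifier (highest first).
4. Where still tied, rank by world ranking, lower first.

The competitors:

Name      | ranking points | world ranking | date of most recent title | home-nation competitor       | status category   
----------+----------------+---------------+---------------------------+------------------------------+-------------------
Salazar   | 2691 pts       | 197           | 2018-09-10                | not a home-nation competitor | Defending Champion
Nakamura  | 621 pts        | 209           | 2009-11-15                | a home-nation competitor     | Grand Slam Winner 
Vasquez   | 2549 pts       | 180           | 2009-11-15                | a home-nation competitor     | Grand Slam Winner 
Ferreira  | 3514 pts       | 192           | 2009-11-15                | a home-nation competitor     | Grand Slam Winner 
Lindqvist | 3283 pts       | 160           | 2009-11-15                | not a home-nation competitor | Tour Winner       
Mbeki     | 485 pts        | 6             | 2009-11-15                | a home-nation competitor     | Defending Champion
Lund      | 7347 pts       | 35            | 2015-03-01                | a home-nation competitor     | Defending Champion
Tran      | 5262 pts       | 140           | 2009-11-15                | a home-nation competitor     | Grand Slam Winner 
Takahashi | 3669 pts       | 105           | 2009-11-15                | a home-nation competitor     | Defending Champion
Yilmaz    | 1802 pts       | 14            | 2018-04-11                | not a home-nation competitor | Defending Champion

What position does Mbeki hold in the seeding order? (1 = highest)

1

By date of most recent title (earlier first): Mbeki, Takahashi, Tran, Vasquez, Ferreira, Nakamura and Lindqvist (each 2009-11-15); then Lund (2015-03-01); then Yilmaz (2018-04-11); then Salazar (2018-09-10).
Among Mbeki, Takahashi, Tran, Vasquez, Ferreira, Nakamura and Lindqvist, a home-nation competitor before not a home-nation competitor: Mbeki, Takahashi, Tran, Vasquez, Ferreira and Nakamura (a home-nation competitor) before Lindqvist (not a home-nation competitor).
Among Mbeki, Takahashi, Tran, Vasquez, Ferreira and Nakamura, by status category: Mbeki and Takahashi (Defending Champion) before Tran, Vasquez, Ferreira and Nakamura (Grand Slam Winner).
Among Mbeki and Takahashi, by world ranking (lower first): Mbeki (6) before Takahashi (105).
Among Tran, Vasquez, Ferreira and Nakamura, by world ranking (lower first): Tran (140) before Vasquez (180) before Ferreira (192) before Nakamura (209).
Order: Mbeki, Takahashi, Tran, Vasquez, Ferreira, Nakamura, Lindqvist, Lund, Yilmaz, Salazar. So position 1.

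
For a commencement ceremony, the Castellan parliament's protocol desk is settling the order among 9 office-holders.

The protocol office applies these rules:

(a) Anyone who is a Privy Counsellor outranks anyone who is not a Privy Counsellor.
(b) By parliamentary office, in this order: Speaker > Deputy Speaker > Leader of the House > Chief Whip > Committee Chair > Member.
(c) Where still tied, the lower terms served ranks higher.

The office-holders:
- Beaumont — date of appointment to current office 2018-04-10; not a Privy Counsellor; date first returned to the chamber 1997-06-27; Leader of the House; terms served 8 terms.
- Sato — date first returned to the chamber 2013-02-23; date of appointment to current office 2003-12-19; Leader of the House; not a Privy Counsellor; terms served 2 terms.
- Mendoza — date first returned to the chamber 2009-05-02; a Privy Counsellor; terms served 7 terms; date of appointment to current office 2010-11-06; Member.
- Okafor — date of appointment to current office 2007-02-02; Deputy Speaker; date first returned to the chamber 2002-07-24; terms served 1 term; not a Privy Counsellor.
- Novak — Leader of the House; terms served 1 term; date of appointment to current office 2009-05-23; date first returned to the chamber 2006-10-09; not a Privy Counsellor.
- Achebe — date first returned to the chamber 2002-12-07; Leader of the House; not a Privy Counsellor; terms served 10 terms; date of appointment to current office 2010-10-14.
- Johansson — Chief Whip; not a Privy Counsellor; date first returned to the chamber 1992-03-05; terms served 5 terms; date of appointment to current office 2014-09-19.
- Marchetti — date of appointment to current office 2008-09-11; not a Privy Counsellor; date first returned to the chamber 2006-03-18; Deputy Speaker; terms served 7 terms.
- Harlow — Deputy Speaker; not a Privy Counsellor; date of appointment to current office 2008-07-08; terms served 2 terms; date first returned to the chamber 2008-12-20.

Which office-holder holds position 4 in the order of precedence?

By the first rule: Mendoza (a Privy Counsellor); then Okafor, Harlow, Marchetti, Novak, Sato, Beaumont, Achebe and Johansson (each not a Privy Counsellor).
Among Okafor, Harlow, Marchetti, Novak, Sato, Beaumont, Achebe and Johansson, by parliamentary office: Okafor, Harlow and Marchetti (Deputy Speaker) before Novak, Sato, Beaumont and Achebe (Leader of the House) before Johansson (Chief Whip).
Among Okafor, Harlow and Marchetti, by terms served (lower first): Okafor (1 term) before Harlow (2 terms) before Marchetti (7 terms).
Among Novak, Sato, Beaumont and Achebe, by terms served (lower first): Novak (1 term) before Sato (2 terms) before Beaumont (8 terms) before Achebe (10 terms).
Order: Mendoza, Okafor, Harlow, Marchetti, Novak, Sato, Beaumont, Achebe, Johansson.

Marchetti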